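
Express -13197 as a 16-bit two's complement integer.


Original: 0011001110001101
Step 1 - Invert all bits: 1100110001110010
Step 2 - Add 1: 1100110001110010 + 1
= 1100110001110011 (represents -13197)


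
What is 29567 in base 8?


Divide by 8 repeatedly:
29567 ÷ 8 = 3695 remainder 7
3695 ÷ 8 = 461 remainder 7
461 ÷ 8 = 57 remainder 5
57 ÷ 8 = 7 remainder 1
7 ÷ 8 = 0 remainder 7
Reading remainders bottom-up:
= 0o71577


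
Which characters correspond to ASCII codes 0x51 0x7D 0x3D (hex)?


Codes (hex): 0x51 0x7D 0x3D
Per-code ASCII lookup:
  0x51 = 81  (range 65-90: uppercase, 81 - 65 = 16) → 'Q'
  0x7D = 125  (special character) → '}'
  0x3D = 61  (special character) → '='
= 'Q}='


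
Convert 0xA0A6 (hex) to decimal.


Positional values:
Position 0: 6 × 16^0 = 6 × 1 = 6
Position 1: A × 16^1 = 10 × 16 = 160
Position 2: 0 × 16^2 = 0 × 256 = 0
Position 3: A × 16^3 = 10 × 4096 = 40960
Sum = 6 + 160 + 0 + 40960
= 41126


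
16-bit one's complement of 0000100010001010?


Original: 0000100010001010
Invert all bits:
  bit 0: 0 → 1
  bit 1: 0 → 1
  bit 2: 0 → 1
  bit 3: 0 → 1
  bit 4: 1 → 0
  bit 5: 0 → 1
  bit 6: 0 → 1
  bit 7: 0 → 1
  bit 8: 1 → 0
  bit 9: 0 → 1
  bit 10: 0 → 1
  bit 11: 0 → 1
  bit 12: 1 → 0
  bit 13: 0 → 1
  bit 14: 1 → 0
  bit 15: 0 → 1
= 1111011101110101


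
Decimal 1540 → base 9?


Divide by 9 repeatedly:
1540 ÷ 9 = 171 remainder 1
171 ÷ 9 = 19 remainder 0
19 ÷ 9 = 2 remainder 1
2 ÷ 9 = 0 remainder 2
Reading remainders bottom-up:
= 2101


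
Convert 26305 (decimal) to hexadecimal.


Divide by 16 repeatedly:
26305 ÷ 16 = 1644 remainder 1 (1)
1644 ÷ 16 = 102 remainder 12 (C)
102 ÷ 16 = 6 remainder 6 (6)
6 ÷ 16 = 0 remainder 6 (6)
Reading remainders bottom-up:
= 0x66C1


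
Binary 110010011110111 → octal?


Group into 3-bit groups: 110010011110111
  110 = 6
  010 = 2
  011 = 3
  110 = 6
  111 = 7
= 0o62367


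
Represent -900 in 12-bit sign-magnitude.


Sign bit: 1 (negative)
Magnitude: 900 = 01110000100
= 101110000100


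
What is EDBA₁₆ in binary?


Each hex digit → 4 binary bits:
  E = 1110
  D = 1101
  B = 1011
  A = 1010
Concatenate: 1110 1101 1011 1010
= 1110110110111010


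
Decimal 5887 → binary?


Divide by 2 repeatedly:
5887 ÷ 2 = 2943 remainder 1
2943 ÷ 2 = 1471 remainder 1
1471 ÷ 2 = 735 remainder 1
735 ÷ 2 = 367 remainder 1
367 ÷ 2 = 183 remainder 1
183 ÷ 2 = 91 remainder 1
91 ÷ 2 = 45 remainder 1
45 ÷ 2 = 22 remainder 1
22 ÷ 2 = 11 remainder 0
11 ÷ 2 = 5 remainder 1
5 ÷ 2 = 2 remainder 1
2 ÷ 2 = 1 remainder 0
1 ÷ 2 = 0 remainder 1
Reading remainders bottom-up:
= 1011011111111


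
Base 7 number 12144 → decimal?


Positional values (base 7):
  4 × 7^0 = 4 × 1 = 4
  4 × 7^1 = 4 × 7 = 28
  1 × 7^2 = 1 × 49 = 49
  2 × 7^3 = 2 × 343 = 686
  1 × 7^4 = 1 × 2401 = 2401
Sum = 4 + 28 + 49 + 686 + 2401
= 3168


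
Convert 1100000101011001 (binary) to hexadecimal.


Group into 4-bit nibbles: 1100000101011001
  1100 = C
  0001 = 1
  0101 = 5
  1001 = 9
= 0xC159


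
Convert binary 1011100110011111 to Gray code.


Binary: 1011100110011111
Gray code: G = B XOR (B >> 1)
B >> 1 = 0101110011001111
1011100110011111 XOR 0101110011001111:
  1 XOR 0 = 1
  0 XOR 1 = 1
  1 XOR 0 = 1
  1 XOR 1 = 0
  1 XOR 1 = 0
  0 XOR 1 = 1
  0 XOR 0 = 0
  1 XOR 0 = 1
  1 XOR 1 = 0
  0 XOR 1 = 1
  0 XOR 0 = 0
  1 XOR 0 = 1
  1 XOR 1 = 0
  1 XOR 1 = 0
  1 XOR 1 = 0
  1 XOR 1 = 0
= 1110010101010000


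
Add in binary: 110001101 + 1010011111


Align and add column by column (LSB to MSB, carry propagating):
  00110001101
+ 01010011111
  -----------
  col 0: 1 + 1 + 0 (carry in) = 2 → bit 0, carry out 1
  col 1: 0 + 1 + 1 (carry in) = 2 → bit 0, carry out 1
  col 2: 1 + 1 + 1 (carry in) = 3 → bit 1, carry out 1
  col 3: 1 + 1 + 1 (carry in) = 3 → bit 1, carry out 1
  col 4: 0 + 1 + 1 (carry in) = 2 → bit 0, carry out 1
  col 5: 0 + 0 + 1 (carry in) = 1 → bit 1, carry out 0
  col 6: 0 + 0 + 0 (carry in) = 0 → bit 0, carry out 0
  col 7: 1 + 1 + 0 (carry in) = 2 → bit 0, carry out 1
  col 8: 1 + 0 + 1 (carry in) = 2 → bit 0, carry out 1
  col 9: 0 + 1 + 1 (carry in) = 2 → bit 0, carry out 1
  col 10: 0 + 0 + 1 (carry in) = 1 → bit 1, carry out 0
Reading bits MSB→LSB: 10000101100
Strip leading zeros: 10000101100
= 10000101100


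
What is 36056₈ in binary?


Each octal digit → 3 binary bits:
  3 = 011
  6 = 110
  0 = 000
  5 = 101
  6 = 110
Concatenate: 011 110 000 101 110
= 011110000101110


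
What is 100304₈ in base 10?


Positional values:
Position 0: 4 × 8^0 = 4
Position 1: 0 × 8^1 = 0
Position 2: 3 × 8^2 = 192
Position 3: 0 × 8^3 = 0
Position 4: 0 × 8^4 = 0
Position 5: 1 × 8^5 = 32768
Sum = 4 + 0 + 192 + 0 + 0 + 32768
= 32964


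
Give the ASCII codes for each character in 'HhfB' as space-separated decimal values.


String: 'HhfB'  (4 characters)
Per-character ASCII lookup:
  'H': uppercase starts at 65: 'H' = 65 + 7 = 72
  'h': lowercase starts at 97: 'h' = 97 + 7 = 104
  'f': lowercase starts at 97: 'f' = 97 + 5 = 102
  'B': uppercase starts at 65: 'B' = 65 + 1 = 66
= 72 104 102 66


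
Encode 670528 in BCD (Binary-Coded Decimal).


Each digit → 4-bit binary:
  6 → 0110
  7 → 0111
  0 → 0000
  5 → 0101
  2 → 0010
  8 → 1000
= 0110 0111 0000 0101 0010 1000


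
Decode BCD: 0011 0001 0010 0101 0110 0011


Each 4-bit group → digit:
  0011 → 3
  0001 → 1
  0010 → 2
  0101 → 5
  0110 → 6
  0011 → 3
= 312563


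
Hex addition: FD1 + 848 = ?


Align and add column by column (LSB to MSB, each column mod 16 with carry):
  0FD1
+ 0848
  ----
  col 0: 1(1) + 8(8) + 0 (carry in) = 9 → 9(9), carry out 0
  col 1: D(13) + 4(4) + 0 (carry in) = 17 → 1(1), carry out 1
  col 2: F(15) + 8(8) + 1 (carry in) = 24 → 8(8), carry out 1
  col 3: 0(0) + 0(0) + 1 (carry in) = 1 → 1(1), carry out 0
Reading digits MSB→LSB: 1819
Strip leading zeros: 1819
= 0x1819


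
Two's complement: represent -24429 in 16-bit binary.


Original: 0101111101101101
Step 1 - Invert all bits: 1010000010010010
Step 2 - Add 1: 1010000010010010 + 1
= 1010000010010011 (represents -24429)


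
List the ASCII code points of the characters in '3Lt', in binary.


String: '3Lt'  (3 characters)
Per-character ASCII lookup:
  '3': digits start at 48: '3' = 48 + 3 = 51 → 110011
  'L': uppercase starts at 65: 'L' = 65 + 11 = 76 → 1001100
  't': lowercase starts at 97: 't' = 97 + 19 = 116 → 1110100
= 110011 1001100 1110100


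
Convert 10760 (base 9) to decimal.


Positional values (base 9):
  0 × 9^0 = 0 × 1 = 0
  6 × 9^1 = 6 × 9 = 54
  7 × 9^2 = 7 × 81 = 567
  0 × 9^3 = 0 × 729 = 0
  1 × 9^4 = 1 × 6561 = 6561
Sum = 0 + 54 + 567 + 0 + 6561
= 7182


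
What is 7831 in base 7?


Divide by 7 repeatedly:
7831 ÷ 7 = 1118 remainder 5
1118 ÷ 7 = 159 remainder 5
159 ÷ 7 = 22 remainder 5
22 ÷ 7 = 3 remainder 1
3 ÷ 7 = 0 remainder 3
Reading remainders bottom-up:
= 31555


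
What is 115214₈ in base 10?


Positional values:
Position 0: 4 × 8^0 = 4
Position 1: 1 × 8^1 = 8
Position 2: 2 × 8^2 = 128
Position 3: 5 × 8^3 = 2560
Position 4: 1 × 8^4 = 4096
Position 5: 1 × 8^5 = 32768
Sum = 4 + 8 + 128 + 2560 + 4096 + 32768
= 39564


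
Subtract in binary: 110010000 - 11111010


Align and subtract column by column (LSB to MSB, borrowing when needed):
  110010000
- 011111010
  ---------
  col 0: (0 - 0 borrow-in) - 0 → 0 - 0 = 0, borrow out 0
  col 1: (0 - 0 borrow-in) - 1 → borrow from next column: (0+2) - 1 = 1, borrow out 1
  col 2: (0 - 1 borrow-in) - 0 → borrow from next column: (-1+2) - 0 = 1, borrow out 1
  col 3: (0 - 1 borrow-in) - 1 → borrow from next column: (-1+2) - 1 = 0, borrow out 1
  col 4: (1 - 1 borrow-in) - 1 → borrow from next column: (0+2) - 1 = 1, borrow out 1
  col 5: (0 - 1 borrow-in) - 1 → borrow from next column: (-1+2) - 1 = 0, borrow out 1
  col 6: (0 - 1 borrow-in) - 1 → borrow from next column: (-1+2) - 1 = 0, borrow out 1
  col 7: (1 - 1 borrow-in) - 1 → borrow from next column: (0+2) - 1 = 1, borrow out 1
  col 8: (1 - 1 borrow-in) - 0 → 0 - 0 = 0, borrow out 0
Reading bits MSB→LSB: 010010110
Strip leading zeros: 10010110
= 10010110


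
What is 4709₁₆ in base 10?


Positional values:
Position 0: 9 × 16^0 = 9 × 1 = 9
Position 1: 0 × 16^1 = 0 × 16 = 0
Position 2: 7 × 16^2 = 7 × 256 = 1792
Position 3: 4 × 16^3 = 4 × 4096 = 16384
Sum = 9 + 0 + 1792 + 16384
= 18185


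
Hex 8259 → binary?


Each hex digit → 4 binary bits:
  8 = 1000
  2 = 0010
  5 = 0101
  9 = 1001
Concatenate: 1000 0010 0101 1001
= 1000001001011001


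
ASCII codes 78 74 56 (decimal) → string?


Codes (decimal): 78 74 56
Per-code ASCII lookup:
  78  (range 65-90: uppercase, 78 - 65 = 13) → 'N'
  74  (range 65-90: uppercase, 74 - 65 = 9) → 'J'
  56  (range 48-57: digits, 56 - 48 = 8) → '8'
= 'NJ8'


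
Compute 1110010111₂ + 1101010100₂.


Align and add column by column (LSB to MSB, carry propagating):
  01110010111
+ 01101010100
  -----------
  col 0: 1 + 0 + 0 (carry in) = 1 → bit 1, carry out 0
  col 1: 1 + 0 + 0 (carry in) = 1 → bit 1, carry out 0
  col 2: 1 + 1 + 0 (carry in) = 2 → bit 0, carry out 1
  col 3: 0 + 0 + 1 (carry in) = 1 → bit 1, carry out 0
  col 4: 1 + 1 + 0 (carry in) = 2 → bit 0, carry out 1
  col 5: 0 + 0 + 1 (carry in) = 1 → bit 1, carry out 0
  col 6: 0 + 1 + 0 (carry in) = 1 → bit 1, carry out 0
  col 7: 1 + 0 + 0 (carry in) = 1 → bit 1, carry out 0
  col 8: 1 + 1 + 0 (carry in) = 2 → bit 0, carry out 1
  col 9: 1 + 1 + 1 (carry in) = 3 → bit 1, carry out 1
  col 10: 0 + 0 + 1 (carry in) = 1 → bit 1, carry out 0
Reading bits MSB→LSB: 11011101011
Strip leading zeros: 11011101011
= 11011101011


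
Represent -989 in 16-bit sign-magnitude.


Sign bit: 1 (negative)
Magnitude: 989 = 000001111011101
= 1000001111011101


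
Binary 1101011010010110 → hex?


Group into 4-bit nibbles: 1101011010010110
  1101 = D
  0110 = 6
  1001 = 9
  0110 = 6
= 0xD696


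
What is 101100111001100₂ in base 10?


Positional values:
Bit 2: 1 × 2^2 = 4
Bit 3: 1 × 2^3 = 8
Bit 6: 1 × 2^6 = 64
Bit 7: 1 × 2^7 = 128
Bit 8: 1 × 2^8 = 256
Bit 11: 1 × 2^11 = 2048
Bit 12: 1 × 2^12 = 4096
Bit 14: 1 × 2^14 = 16384
Sum = 4 + 8 + 64 + 128 + 256 + 2048 + 4096 + 16384
= 22988


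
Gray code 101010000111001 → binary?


Gray code: 101010000111001
MSB stays the same: 1
Each subsequent bit = prev_binary XOR current_gray:
  B[1] = 1 XOR 0 = 1
  B[2] = 1 XOR 1 = 0
  B[3] = 0 XOR 0 = 0
  B[4] = 0 XOR 1 = 1
  B[5] = 1 XOR 0 = 1
  B[6] = 1 XOR 0 = 1
  B[7] = 1 XOR 0 = 1
  B[8] = 1 XOR 0 = 1
  B[9] = 1 XOR 1 = 0
  B[10] = 0 XOR 1 = 1
  B[11] = 1 XOR 1 = 0
  B[12] = 0 XOR 0 = 0
  B[13] = 0 XOR 0 = 0
  B[14] = 0 XOR 1 = 1
= 110011111010001 (26577 decimal)


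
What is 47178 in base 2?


Divide by 2 repeatedly:
47178 ÷ 2 = 23589 remainder 0
23589 ÷ 2 = 11794 remainder 1
11794 ÷ 2 = 5897 remainder 0
5897 ÷ 2 = 2948 remainder 1
2948 ÷ 2 = 1474 remainder 0
1474 ÷ 2 = 737 remainder 0
737 ÷ 2 = 368 remainder 1
368 ÷ 2 = 184 remainder 0
184 ÷ 2 = 92 remainder 0
92 ÷ 2 = 46 remainder 0
46 ÷ 2 = 23 remainder 0
23 ÷ 2 = 11 remainder 1
11 ÷ 2 = 5 remainder 1
5 ÷ 2 = 2 remainder 1
2 ÷ 2 = 1 remainder 0
1 ÷ 2 = 0 remainder 1
Reading remainders bottom-up:
= 1011100001001010


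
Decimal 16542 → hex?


Divide by 16 repeatedly:
16542 ÷ 16 = 1033 remainder 14 (E)
1033 ÷ 16 = 64 remainder 9 (9)
64 ÷ 16 = 4 remainder 0 (0)
4 ÷ 16 = 0 remainder 4 (4)
Reading remainders bottom-up:
= 0x409E


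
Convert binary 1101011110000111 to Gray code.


Binary: 1101011110000111
Gray code: G = B XOR (B >> 1)
B >> 1 = 0110101111000011
1101011110000111 XOR 0110101111000011:
  1 XOR 0 = 1
  1 XOR 1 = 0
  0 XOR 1 = 1
  1 XOR 0 = 1
  0 XOR 1 = 1
  1 XOR 0 = 1
  1 XOR 1 = 0
  1 XOR 1 = 0
  1 XOR 1 = 0
  0 XOR 1 = 1
  0 XOR 0 = 0
  0 XOR 0 = 0
  0 XOR 0 = 0
  1 XOR 0 = 1
  1 XOR 1 = 0
  1 XOR 1 = 0
= 1011110001000100


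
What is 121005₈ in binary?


Each octal digit → 3 binary bits:
  1 = 001
  2 = 010
  1 = 001
  0 = 000
  0 = 000
  5 = 101
Concatenate: 001 010 001 000 000 101
= 001010001000000101


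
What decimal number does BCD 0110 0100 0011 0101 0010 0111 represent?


Each 4-bit group → digit:
  0110 → 6
  0100 → 4
  0011 → 3
  0101 → 5
  0010 → 2
  0111 → 7
= 643527


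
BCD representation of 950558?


Each digit → 4-bit binary:
  9 → 1001
  5 → 0101
  0 → 0000
  5 → 0101
  5 → 0101
  8 → 1000
= 1001 0101 0000 0101 0101 1000


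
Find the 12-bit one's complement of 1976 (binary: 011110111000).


Original: 011110111000
Invert all bits:
  bit 0: 0 → 1
  bit 1: 1 → 0
  bit 2: 1 → 0
  bit 3: 1 → 0
  bit 4: 1 → 0
  bit 5: 0 → 1
  bit 6: 1 → 0
  bit 7: 1 → 0
  bit 8: 1 → 0
  bit 9: 0 → 1
  bit 10: 0 → 1
  bit 11: 0 → 1
= 100001000111


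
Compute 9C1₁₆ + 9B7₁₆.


Align and add column by column (LSB to MSB, each column mod 16 with carry):
  09C1
+ 09B7
  ----
  col 0: 1(1) + 7(7) + 0 (carry in) = 8 → 8(8), carry out 0
  col 1: C(12) + B(11) + 0 (carry in) = 23 → 7(7), carry out 1
  col 2: 9(9) + 9(9) + 1 (carry in) = 19 → 3(3), carry out 1
  col 3: 0(0) + 0(0) + 1 (carry in) = 1 → 1(1), carry out 0
Reading digits MSB→LSB: 1378
Strip leading zeros: 1378
= 0x1378


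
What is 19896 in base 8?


Divide by 8 repeatedly:
19896 ÷ 8 = 2487 remainder 0
2487 ÷ 8 = 310 remainder 7
310 ÷ 8 = 38 remainder 6
38 ÷ 8 = 4 remainder 6
4 ÷ 8 = 0 remainder 4
Reading remainders bottom-up:
= 0o46670


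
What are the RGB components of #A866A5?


Hex: #A866A5
R = A8₁₆ = 168
G = 66₁₆ = 102
B = A5₁₆ = 165
= RGB(168, 102, 165)


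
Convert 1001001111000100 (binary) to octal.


Group into 3-bit groups: 001001001111000100
  001 = 1
  001 = 1
  001 = 1
  111 = 7
  000 = 0
  100 = 4
= 0o111704


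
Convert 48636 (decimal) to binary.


Divide by 2 repeatedly:
48636 ÷ 2 = 24318 remainder 0
24318 ÷ 2 = 12159 remainder 0
12159 ÷ 2 = 6079 remainder 1
6079 ÷ 2 = 3039 remainder 1
3039 ÷ 2 = 1519 remainder 1
1519 ÷ 2 = 759 remainder 1
759 ÷ 2 = 379 remainder 1
379 ÷ 2 = 189 remainder 1
189 ÷ 2 = 94 remainder 1
94 ÷ 2 = 47 remainder 0
47 ÷ 2 = 23 remainder 1
23 ÷ 2 = 11 remainder 1
11 ÷ 2 = 5 remainder 1
5 ÷ 2 = 2 remainder 1
2 ÷ 2 = 1 remainder 0
1 ÷ 2 = 0 remainder 1
Reading remainders bottom-up:
= 1011110111111100


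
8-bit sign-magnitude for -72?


Sign bit: 1 (negative)
Magnitude: 72 = 1001000
= 11001000


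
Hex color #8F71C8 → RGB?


Hex: #8F71C8
R = 8F₁₆ = 143
G = 71₁₆ = 113
B = C8₁₆ = 200
= RGB(143, 113, 200)


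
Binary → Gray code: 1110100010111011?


Binary: 1110100010111011
Gray code: G = B XOR (B >> 1)
B >> 1 = 0111010001011101
1110100010111011 XOR 0111010001011101:
  1 XOR 0 = 1
  1 XOR 1 = 0
  1 XOR 1 = 0
  0 XOR 1 = 1
  1 XOR 0 = 1
  0 XOR 1 = 1
  0 XOR 0 = 0
  0 XOR 0 = 0
  1 XOR 0 = 1
  0 XOR 1 = 1
  1 XOR 0 = 1
  1 XOR 1 = 0
  1 XOR 1 = 0
  0 XOR 1 = 1
  1 XOR 0 = 1
  1 XOR 1 = 0
= 1001110011100110


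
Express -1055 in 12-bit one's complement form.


Original: 010000011111
Invert all bits:
  bit 0: 0 → 1
  bit 1: 1 → 0
  bit 2: 0 → 1
  bit 3: 0 → 1
  bit 4: 0 → 1
  bit 5: 0 → 1
  bit 6: 0 → 1
  bit 7: 1 → 0
  bit 8: 1 → 0
  bit 9: 1 → 0
  bit 10: 1 → 0
  bit 11: 1 → 0
= 101111100000


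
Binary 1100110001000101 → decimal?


Positional values:
Bit 0: 1 × 2^0 = 1
Bit 2: 1 × 2^2 = 4
Bit 6: 1 × 2^6 = 64
Bit 10: 1 × 2^10 = 1024
Bit 11: 1 × 2^11 = 2048
Bit 14: 1 × 2^14 = 16384
Bit 15: 1 × 2^15 = 32768
Sum = 1 + 4 + 64 + 1024 + 2048 + 16384 + 32768
= 52293


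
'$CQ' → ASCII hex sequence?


String: '$CQ'  (3 characters)
Per-character ASCII lookup:
  '$': special character: '$' = 36 → 0x24
  'C': uppercase starts at 65: 'C' = 65 + 2 = 67 → 0x43
  'Q': uppercase starts at 65: 'Q' = 65 + 16 = 81 → 0x51
= 0x24 0x43 0x51


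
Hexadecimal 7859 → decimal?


Positional values:
Position 0: 9 × 16^0 = 9 × 1 = 9
Position 1: 5 × 16^1 = 5 × 16 = 80
Position 2: 8 × 16^2 = 8 × 256 = 2048
Position 3: 7 × 16^3 = 7 × 4096 = 28672
Sum = 9 + 80 + 2048 + 28672
= 30809


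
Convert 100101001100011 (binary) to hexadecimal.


Group into 4-bit nibbles: 0100101001100011
  0100 = 4
  1010 = A
  0110 = 6
  0011 = 3
= 0x4A63


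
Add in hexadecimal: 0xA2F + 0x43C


Align and add column by column (LSB to MSB, each column mod 16 with carry):
  0A2F
+ 043C
  ----
  col 0: F(15) + C(12) + 0 (carry in) = 27 → B(11), carry out 1
  col 1: 2(2) + 3(3) + 1 (carry in) = 6 → 6(6), carry out 0
  col 2: A(10) + 4(4) + 0 (carry in) = 14 → E(14), carry out 0
  col 3: 0(0) + 0(0) + 0 (carry in) = 0 → 0(0), carry out 0
Reading digits MSB→LSB: 0E6B
Strip leading zeros: E6B
= 0xE6B


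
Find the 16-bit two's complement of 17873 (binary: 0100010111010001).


Original: 0100010111010001
Step 1 - Invert all bits: 1011101000101110
Step 2 - Add 1: 1011101000101110 + 1
= 1011101000101111 (represents -17873)


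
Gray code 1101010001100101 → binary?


Gray code: 1101010001100101
MSB stays the same: 1
Each subsequent bit = prev_binary XOR current_gray:
  B[1] = 1 XOR 1 = 0
  B[2] = 0 XOR 0 = 0
  B[3] = 0 XOR 1 = 1
  B[4] = 1 XOR 0 = 1
  B[5] = 1 XOR 1 = 0
  B[6] = 0 XOR 0 = 0
  B[7] = 0 XOR 0 = 0
  B[8] = 0 XOR 0 = 0
  B[9] = 0 XOR 1 = 1
  B[10] = 1 XOR 1 = 0
  B[11] = 0 XOR 0 = 0
  B[12] = 0 XOR 0 = 0
  B[13] = 0 XOR 1 = 1
  B[14] = 1 XOR 0 = 1
  B[15] = 1 XOR 1 = 0
= 1001100001000110 (38982 decimal)


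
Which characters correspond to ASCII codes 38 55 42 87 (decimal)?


Codes (decimal): 38 55 42 87
Per-code ASCII lookup:
  38  (special character) → '&'
  55  (range 48-57: digits, 55 - 48 = 7) → '7'
  42  (special character) → '*'
  87  (range 65-90: uppercase, 87 - 65 = 22) → 'W'
= '&7*W'


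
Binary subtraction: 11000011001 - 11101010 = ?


Align and subtract column by column (LSB to MSB, borrowing when needed):
  11000011001
- 00011101010
  -----------
  col 0: (1 - 0 borrow-in) - 0 → 1 - 0 = 1, borrow out 0
  col 1: (0 - 0 borrow-in) - 1 → borrow from next column: (0+2) - 1 = 1, borrow out 1
  col 2: (0 - 1 borrow-in) - 0 → borrow from next column: (-1+2) - 0 = 1, borrow out 1
  col 3: (1 - 1 borrow-in) - 1 → borrow from next column: (0+2) - 1 = 1, borrow out 1
  col 4: (1 - 1 borrow-in) - 0 → 0 - 0 = 0, borrow out 0
  col 5: (0 - 0 borrow-in) - 1 → borrow from next column: (0+2) - 1 = 1, borrow out 1
  col 6: (0 - 1 borrow-in) - 1 → borrow from next column: (-1+2) - 1 = 0, borrow out 1
  col 7: (0 - 1 borrow-in) - 1 → borrow from next column: (-1+2) - 1 = 0, borrow out 1
  col 8: (0 - 1 borrow-in) - 0 → borrow from next column: (-1+2) - 0 = 1, borrow out 1
  col 9: (1 - 1 borrow-in) - 0 → 0 - 0 = 0, borrow out 0
  col 10: (1 - 0 borrow-in) - 0 → 1 - 0 = 1, borrow out 0
Reading bits MSB→LSB: 10100101111
Strip leading zeros: 10100101111
= 10100101111


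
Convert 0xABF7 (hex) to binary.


Each hex digit → 4 binary bits:
  A = 1010
  B = 1011
  F = 1111
  7 = 0111
Concatenate: 1010 1011 1111 0111
= 1010101111110111


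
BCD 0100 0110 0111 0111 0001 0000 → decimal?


Each 4-bit group → digit:
  0100 → 4
  0110 → 6
  0111 → 7
  0111 → 7
  0001 → 1
  0000 → 0
= 467710


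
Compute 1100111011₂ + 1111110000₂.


Align and add column by column (LSB to MSB, carry propagating):
  01100111011
+ 01111110000
  -----------
  col 0: 1 + 0 + 0 (carry in) = 1 → bit 1, carry out 0
  col 1: 1 + 0 + 0 (carry in) = 1 → bit 1, carry out 0
  col 2: 0 + 0 + 0 (carry in) = 0 → bit 0, carry out 0
  col 3: 1 + 0 + 0 (carry in) = 1 → bit 1, carry out 0
  col 4: 1 + 1 + 0 (carry in) = 2 → bit 0, carry out 1
  col 5: 1 + 1 + 1 (carry in) = 3 → bit 1, carry out 1
  col 6: 0 + 1 + 1 (carry in) = 2 → bit 0, carry out 1
  col 7: 0 + 1 + 1 (carry in) = 2 → bit 0, carry out 1
  col 8: 1 + 1 + 1 (carry in) = 3 → bit 1, carry out 1
  col 9: 1 + 1 + 1 (carry in) = 3 → bit 1, carry out 1
  col 10: 0 + 0 + 1 (carry in) = 1 → bit 1, carry out 0
Reading bits MSB→LSB: 11100101011
Strip leading zeros: 11100101011
= 11100101011


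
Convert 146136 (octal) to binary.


Each octal digit → 3 binary bits:
  1 = 001
  4 = 100
  6 = 110
  1 = 001
  3 = 011
  6 = 110
Concatenate: 001 100 110 001 011 110
= 001100110001011110


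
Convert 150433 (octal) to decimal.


Positional values:
Position 0: 3 × 8^0 = 3
Position 1: 3 × 8^1 = 24
Position 2: 4 × 8^2 = 256
Position 3: 0 × 8^3 = 0
Position 4: 5 × 8^4 = 20480
Position 5: 1 × 8^5 = 32768
Sum = 3 + 24 + 256 + 0 + 20480 + 32768
= 53531


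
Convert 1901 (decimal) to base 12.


Divide by 12 repeatedly:
1901 ÷ 12 = 158 remainder 5
158 ÷ 12 = 13 remainder 2
13 ÷ 12 = 1 remainder 1
1 ÷ 12 = 0 remainder 1
Reading remainders bottom-up:
= 1125


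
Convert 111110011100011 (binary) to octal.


Group into 3-bit groups: 111110011100011
  111 = 7
  110 = 6
  011 = 3
  100 = 4
  011 = 3
= 0o76343


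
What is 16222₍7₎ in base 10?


Positional values (base 7):
  2 × 7^0 = 2 × 1 = 2
  2 × 7^1 = 2 × 7 = 14
  2 × 7^2 = 2 × 49 = 98
  6 × 7^3 = 6 × 343 = 2058
  1 × 7^4 = 1 × 2401 = 2401
Sum = 2 + 14 + 98 + 2058 + 2401
= 4573


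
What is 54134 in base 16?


Divide by 16 repeatedly:
54134 ÷ 16 = 3383 remainder 6 (6)
3383 ÷ 16 = 211 remainder 7 (7)
211 ÷ 16 = 13 remainder 3 (3)
13 ÷ 16 = 0 remainder 13 (D)
Reading remainders bottom-up:
= 0xD376


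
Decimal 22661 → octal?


Divide by 8 repeatedly:
22661 ÷ 8 = 2832 remainder 5
2832 ÷ 8 = 354 remainder 0
354 ÷ 8 = 44 remainder 2
44 ÷ 8 = 5 remainder 4
5 ÷ 8 = 0 remainder 5
Reading remainders bottom-up:
= 0o54205


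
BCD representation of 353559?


Each digit → 4-bit binary:
  3 → 0011
  5 → 0101
  3 → 0011
  5 → 0101
  5 → 0101
  9 → 1001
= 0011 0101 0011 0101 0101 1001


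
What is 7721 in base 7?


Divide by 7 repeatedly:
7721 ÷ 7 = 1103 remainder 0
1103 ÷ 7 = 157 remainder 4
157 ÷ 7 = 22 remainder 3
22 ÷ 7 = 3 remainder 1
3 ÷ 7 = 0 remainder 3
Reading remainders bottom-up:
= 31340


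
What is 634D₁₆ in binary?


Each hex digit → 4 binary bits:
  6 = 0110
  3 = 0011
  4 = 0100
  D = 1101
Concatenate: 0110 0011 0100 1101
= 0110001101001101


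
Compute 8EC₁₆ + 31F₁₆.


Align and add column by column (LSB to MSB, each column mod 16 with carry):
  08EC
+ 031F
  ----
  col 0: C(12) + F(15) + 0 (carry in) = 27 → B(11), carry out 1
  col 1: E(14) + 1(1) + 1 (carry in) = 16 → 0(0), carry out 1
  col 2: 8(8) + 3(3) + 1 (carry in) = 12 → C(12), carry out 0
  col 3: 0(0) + 0(0) + 0 (carry in) = 0 → 0(0), carry out 0
Reading digits MSB→LSB: 0C0B
Strip leading zeros: C0B
= 0xC0B


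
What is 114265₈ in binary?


Each octal digit → 3 binary bits:
  1 = 001
  1 = 001
  4 = 100
  2 = 010
  6 = 110
  5 = 101
Concatenate: 001 001 100 010 110 101
= 001001100010110101


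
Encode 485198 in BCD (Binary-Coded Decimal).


Each digit → 4-bit binary:
  4 → 0100
  8 → 1000
  5 → 0101
  1 → 0001
  9 → 1001
  8 → 1000
= 0100 1000 0101 0001 1001 1000


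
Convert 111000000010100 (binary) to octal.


Group into 3-bit groups: 111000000010100
  111 = 7
  000 = 0
  000 = 0
  010 = 2
  100 = 4
= 0o70024


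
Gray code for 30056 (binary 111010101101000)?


Binary: 111010101101000
Gray code: G = B XOR (B >> 1)
B >> 1 = 011101010110100
111010101101000 XOR 011101010110100:
  1 XOR 0 = 1
  1 XOR 1 = 0
  1 XOR 1 = 0
  0 XOR 1 = 1
  1 XOR 0 = 1
  0 XOR 1 = 1
  1 XOR 0 = 1
  0 XOR 1 = 1
  1 XOR 0 = 1
  1 XOR 1 = 0
  0 XOR 1 = 1
  1 XOR 0 = 1
  0 XOR 1 = 1
  0 XOR 0 = 0
  0 XOR 0 = 0
= 100111111011100


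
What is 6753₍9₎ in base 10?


Positional values (base 9):
  3 × 9^0 = 3 × 1 = 3
  5 × 9^1 = 5 × 9 = 45
  7 × 9^2 = 7 × 81 = 567
  6 × 9^3 = 6 × 729 = 4374
Sum = 3 + 45 + 567 + 4374
= 4989


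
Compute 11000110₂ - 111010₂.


Align and subtract column by column (LSB to MSB, borrowing when needed):
  11000110
- 00111010
  --------
  col 0: (0 - 0 borrow-in) - 0 → 0 - 0 = 0, borrow out 0
  col 1: (1 - 0 borrow-in) - 1 → 1 - 1 = 0, borrow out 0
  col 2: (1 - 0 borrow-in) - 0 → 1 - 0 = 1, borrow out 0
  col 3: (0 - 0 borrow-in) - 1 → borrow from next column: (0+2) - 1 = 1, borrow out 1
  col 4: (0 - 1 borrow-in) - 1 → borrow from next column: (-1+2) - 1 = 0, borrow out 1
  col 5: (0 - 1 borrow-in) - 1 → borrow from next column: (-1+2) - 1 = 0, borrow out 1
  col 6: (1 - 1 borrow-in) - 0 → 0 - 0 = 0, borrow out 0
  col 7: (1 - 0 borrow-in) - 0 → 1 - 0 = 1, borrow out 0
Reading bits MSB→LSB: 10001100
Strip leading zeros: 10001100
= 10001100


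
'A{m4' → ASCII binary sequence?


String: 'A{m4'  (4 characters)
Per-character ASCII lookup:
  'A': uppercase starts at 65: 'A' = 65 + 0 = 65 → 1000001
  '{': special character: '{' = 123 → 1111011
  'm': lowercase starts at 97: 'm' = 97 + 12 = 109 → 1101101
  '4': digits start at 48: '4' = 48 + 4 = 52 → 110100
= 1000001 1111011 1101101 110100


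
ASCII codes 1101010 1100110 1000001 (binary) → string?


Codes (binary): 1101010 1100110 1000001
Per-code ASCII lookup:
  1101010 = 106  (range 97-122: lowercase, 106 - 97 = 9) → 'j'
  1100110 = 102  (range 97-122: lowercase, 102 - 97 = 5) → 'f'
  1000001 = 65  (range 65-90: uppercase, 65 - 65 = 0) → 'A'
= 'jfA'


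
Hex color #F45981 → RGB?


Hex: #F45981
R = F4₁₆ = 244
G = 59₁₆ = 89
B = 81₁₆ = 129
= RGB(244, 89, 129)


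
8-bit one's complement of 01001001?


Original: 01001001
Invert all bits:
  bit 0: 0 → 1
  bit 1: 1 → 0
  bit 2: 0 → 1
  bit 3: 0 → 1
  bit 4: 1 → 0
  bit 5: 0 → 1
  bit 6: 0 → 1
  bit 7: 1 → 0
= 10110110


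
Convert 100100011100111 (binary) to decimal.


Positional values:
Bit 0: 1 × 2^0 = 1
Bit 1: 1 × 2^1 = 2
Bit 2: 1 × 2^2 = 4
Bit 5: 1 × 2^5 = 32
Bit 6: 1 × 2^6 = 64
Bit 7: 1 × 2^7 = 128
Bit 11: 1 × 2^11 = 2048
Bit 14: 1 × 2^14 = 16384
Sum = 1 + 2 + 4 + 32 + 64 + 128 + 2048 + 16384
= 18663


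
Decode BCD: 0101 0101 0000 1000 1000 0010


Each 4-bit group → digit:
  0101 → 5
  0101 → 5
  0000 → 0
  1000 → 8
  1000 → 8
  0010 → 2
= 550882


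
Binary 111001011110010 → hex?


Group into 4-bit nibbles: 0111001011110010
  0111 = 7
  0010 = 2
  1111 = F
  0010 = 2
= 0x72F2


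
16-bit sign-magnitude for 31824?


Sign bit: 0 (positive)
Magnitude: 31824 = 111110001010000
= 0111110001010000


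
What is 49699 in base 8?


Divide by 8 repeatedly:
49699 ÷ 8 = 6212 remainder 3
6212 ÷ 8 = 776 remainder 4
776 ÷ 8 = 97 remainder 0
97 ÷ 8 = 12 remainder 1
12 ÷ 8 = 1 remainder 4
1 ÷ 8 = 0 remainder 1
Reading remainders bottom-up:
= 0o141043


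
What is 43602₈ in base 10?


Positional values:
Position 0: 2 × 8^0 = 2
Position 1: 0 × 8^1 = 0
Position 2: 6 × 8^2 = 384
Position 3: 3 × 8^3 = 1536
Position 4: 4 × 8^4 = 16384
Sum = 2 + 0 + 384 + 1536 + 16384
= 18306


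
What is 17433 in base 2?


Divide by 2 repeatedly:
17433 ÷ 2 = 8716 remainder 1
8716 ÷ 2 = 4358 remainder 0
4358 ÷ 2 = 2179 remainder 0
2179 ÷ 2 = 1089 remainder 1
1089 ÷ 2 = 544 remainder 1
544 ÷ 2 = 272 remainder 0
272 ÷ 2 = 136 remainder 0
136 ÷ 2 = 68 remainder 0
68 ÷ 2 = 34 remainder 0
34 ÷ 2 = 17 remainder 0
17 ÷ 2 = 8 remainder 1
8 ÷ 2 = 4 remainder 0
4 ÷ 2 = 2 remainder 0
2 ÷ 2 = 1 remainder 0
1 ÷ 2 = 0 remainder 1
Reading remainders bottom-up:
= 100010000011001


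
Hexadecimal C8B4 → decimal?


Positional values:
Position 0: 4 × 16^0 = 4 × 1 = 4
Position 1: B × 16^1 = 11 × 16 = 176
Position 2: 8 × 16^2 = 8 × 256 = 2048
Position 3: C × 16^3 = 12 × 4096 = 49152
Sum = 4 + 176 + 2048 + 49152
= 51380


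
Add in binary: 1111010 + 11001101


Align and add column by column (LSB to MSB, carry propagating):
  001111010
+ 011001101
  ---------
  col 0: 0 + 1 + 0 (carry in) = 1 → bit 1, carry out 0
  col 1: 1 + 0 + 0 (carry in) = 1 → bit 1, carry out 0
  col 2: 0 + 1 + 0 (carry in) = 1 → bit 1, carry out 0
  col 3: 1 + 1 + 0 (carry in) = 2 → bit 0, carry out 1
  col 4: 1 + 0 + 1 (carry in) = 2 → bit 0, carry out 1
  col 5: 1 + 0 + 1 (carry in) = 2 → bit 0, carry out 1
  col 6: 1 + 1 + 1 (carry in) = 3 → bit 1, carry out 1
  col 7: 0 + 1 + 1 (carry in) = 2 → bit 0, carry out 1
  col 8: 0 + 0 + 1 (carry in) = 1 → bit 1, carry out 0
Reading bits MSB→LSB: 101000111
Strip leading zeros: 101000111
= 101000111


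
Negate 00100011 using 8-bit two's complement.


Original: 00100011
Step 1 - Invert all bits: 11011100
Step 2 - Add 1: 11011100 + 1
= 11011101 (represents -35)


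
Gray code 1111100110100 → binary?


Gray code: 1111100110100
MSB stays the same: 1
Each subsequent bit = prev_binary XOR current_gray:
  B[1] = 1 XOR 1 = 0
  B[2] = 0 XOR 1 = 1
  B[3] = 1 XOR 1 = 0
  B[4] = 0 XOR 1 = 1
  B[5] = 1 XOR 0 = 1
  B[6] = 1 XOR 0 = 1
  B[7] = 1 XOR 1 = 0
  B[8] = 0 XOR 1 = 1
  B[9] = 1 XOR 0 = 1
  B[10] = 1 XOR 1 = 0
  B[11] = 0 XOR 0 = 0
  B[12] = 0 XOR 0 = 0
= 1010111011000 (5592 decimal)


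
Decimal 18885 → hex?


Divide by 16 repeatedly:
18885 ÷ 16 = 1180 remainder 5 (5)
1180 ÷ 16 = 73 remainder 12 (C)
73 ÷ 16 = 4 remainder 9 (9)
4 ÷ 16 = 0 remainder 4 (4)
Reading remainders bottom-up:
= 0x49C5


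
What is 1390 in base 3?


Divide by 3 repeatedly:
1390 ÷ 3 = 463 remainder 1
463 ÷ 3 = 154 remainder 1
154 ÷ 3 = 51 remainder 1
51 ÷ 3 = 17 remainder 0
17 ÷ 3 = 5 remainder 2
5 ÷ 3 = 1 remainder 2
1 ÷ 3 = 0 remainder 1
Reading remainders bottom-up:
= 1220111


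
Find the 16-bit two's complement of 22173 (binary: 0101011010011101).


Original: 0101011010011101
Step 1 - Invert all bits: 1010100101100010
Step 2 - Add 1: 1010100101100010 + 1
= 1010100101100011 (represents -22173)


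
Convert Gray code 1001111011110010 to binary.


Gray code: 1001111011110010
MSB stays the same: 1
Each subsequent bit = prev_binary XOR current_gray:
  B[1] = 1 XOR 0 = 1
  B[2] = 1 XOR 0 = 1
  B[3] = 1 XOR 1 = 0
  B[4] = 0 XOR 1 = 1
  B[5] = 1 XOR 1 = 0
  B[6] = 0 XOR 1 = 1
  B[7] = 1 XOR 0 = 1
  B[8] = 1 XOR 1 = 0
  B[9] = 0 XOR 1 = 1
  B[10] = 1 XOR 1 = 0
  B[11] = 0 XOR 1 = 1
  B[12] = 1 XOR 0 = 1
  B[13] = 1 XOR 0 = 1
  B[14] = 1 XOR 1 = 0
  B[15] = 0 XOR 0 = 0
= 1110101101011100 (60252 decimal)


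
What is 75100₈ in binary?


Each octal digit → 3 binary bits:
  7 = 111
  5 = 101
  1 = 001
  0 = 000
  0 = 000
Concatenate: 111 101 001 000 000
= 111101001000000


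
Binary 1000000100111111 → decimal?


Positional values:
Bit 0: 1 × 2^0 = 1
Bit 1: 1 × 2^1 = 2
Bit 2: 1 × 2^2 = 4
Bit 3: 1 × 2^3 = 8
Bit 4: 1 × 2^4 = 16
Bit 5: 1 × 2^5 = 32
Bit 8: 1 × 2^8 = 256
Bit 15: 1 × 2^15 = 32768
Sum = 1 + 2 + 4 + 8 + 16 + 32 + 256 + 32768
= 33087


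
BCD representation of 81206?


Each digit → 4-bit binary:
  8 → 1000
  1 → 0001
  2 → 0010
  0 → 0000
  6 → 0110
= 1000 0001 0010 0000 0110


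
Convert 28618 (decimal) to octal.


Divide by 8 repeatedly:
28618 ÷ 8 = 3577 remainder 2
3577 ÷ 8 = 447 remainder 1
447 ÷ 8 = 55 remainder 7
55 ÷ 8 = 6 remainder 7
6 ÷ 8 = 0 remainder 6
Reading remainders bottom-up:
= 0o67712


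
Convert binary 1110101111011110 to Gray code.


Binary: 1110101111011110
Gray code: G = B XOR (B >> 1)
B >> 1 = 0111010111101111
1110101111011110 XOR 0111010111101111:
  1 XOR 0 = 1
  1 XOR 1 = 0
  1 XOR 1 = 0
  0 XOR 1 = 1
  1 XOR 0 = 1
  0 XOR 1 = 1
  1 XOR 0 = 1
  1 XOR 1 = 0
  1 XOR 1 = 0
  1 XOR 1 = 0
  0 XOR 1 = 1
  1 XOR 0 = 1
  1 XOR 1 = 0
  1 XOR 1 = 0
  1 XOR 1 = 0
  0 XOR 1 = 1
= 1001111000110001


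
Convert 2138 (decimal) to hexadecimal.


Divide by 16 repeatedly:
2138 ÷ 16 = 133 remainder 10 (A)
133 ÷ 16 = 8 remainder 5 (5)
8 ÷ 16 = 0 remainder 8 (8)
Reading remainders bottom-up:
= 0x85A


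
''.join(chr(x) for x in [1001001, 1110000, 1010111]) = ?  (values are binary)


Codes (binary): 1001001 1110000 1010111
Per-code ASCII lookup:
  1001001 = 73  (range 65-90: uppercase, 73 - 65 = 8) → 'I'
  1110000 = 112  (range 97-122: lowercase, 112 - 97 = 15) → 'p'
  1010111 = 87  (range 65-90: uppercase, 87 - 65 = 22) → 'W'
= 'IpW'


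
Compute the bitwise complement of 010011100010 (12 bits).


Original: 010011100010
Invert all bits:
  bit 0: 0 → 1
  bit 1: 1 → 0
  bit 2: 0 → 1
  bit 3: 0 → 1
  bit 4: 1 → 0
  bit 5: 1 → 0
  bit 6: 1 → 0
  bit 7: 0 → 1
  bit 8: 0 → 1
  bit 9: 0 → 1
  bit 10: 1 → 0
  bit 11: 0 → 1
= 101100011101


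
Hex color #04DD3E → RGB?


Hex: #04DD3E
R = 04₁₆ = 4
G = DD₁₆ = 221
B = 3E₁₆ = 62
= RGB(4, 221, 62)


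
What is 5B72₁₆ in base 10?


Positional values:
Position 0: 2 × 16^0 = 2 × 1 = 2
Position 1: 7 × 16^1 = 7 × 16 = 112
Position 2: B × 16^2 = 11 × 256 = 2816
Position 3: 5 × 16^3 = 5 × 4096 = 20480
Sum = 2 + 112 + 2816 + 20480
= 23410


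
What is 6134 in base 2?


Divide by 2 repeatedly:
6134 ÷ 2 = 3067 remainder 0
3067 ÷ 2 = 1533 remainder 1
1533 ÷ 2 = 766 remainder 1
766 ÷ 2 = 383 remainder 0
383 ÷ 2 = 191 remainder 1
191 ÷ 2 = 95 remainder 1
95 ÷ 2 = 47 remainder 1
47 ÷ 2 = 23 remainder 1
23 ÷ 2 = 11 remainder 1
11 ÷ 2 = 5 remainder 1
5 ÷ 2 = 2 remainder 1
2 ÷ 2 = 1 remainder 0
1 ÷ 2 = 0 remainder 1
Reading remainders bottom-up:
= 1011111110110


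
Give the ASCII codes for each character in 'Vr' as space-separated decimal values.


String: 'Vr'  (2 characters)
Per-character ASCII lookup:
  'V': uppercase starts at 65: 'V' = 65 + 21 = 86
  'r': lowercase starts at 97: 'r' = 97 + 17 = 114
= 86 114


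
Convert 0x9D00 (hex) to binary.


Each hex digit → 4 binary bits:
  9 = 1001
  D = 1101
  0 = 0000
  0 = 0000
Concatenate: 1001 1101 0000 0000
= 1001110100000000


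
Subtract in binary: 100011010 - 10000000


Align and subtract column by column (LSB to MSB, borrowing when needed):
  100011010
- 010000000
  ---------
  col 0: (0 - 0 borrow-in) - 0 → 0 - 0 = 0, borrow out 0
  col 1: (1 - 0 borrow-in) - 0 → 1 - 0 = 1, borrow out 0
  col 2: (0 - 0 borrow-in) - 0 → 0 - 0 = 0, borrow out 0
  col 3: (1 - 0 borrow-in) - 0 → 1 - 0 = 1, borrow out 0
  col 4: (1 - 0 borrow-in) - 0 → 1 - 0 = 1, borrow out 0
  col 5: (0 - 0 borrow-in) - 0 → 0 - 0 = 0, borrow out 0
  col 6: (0 - 0 borrow-in) - 0 → 0 - 0 = 0, borrow out 0
  col 7: (0 - 0 borrow-in) - 1 → borrow from next column: (0+2) - 1 = 1, borrow out 1
  col 8: (1 - 1 borrow-in) - 0 → 0 - 0 = 0, borrow out 0
Reading bits MSB→LSB: 010011010
Strip leading zeros: 10011010
= 10011010


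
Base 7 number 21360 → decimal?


Positional values (base 7):
  0 × 7^0 = 0 × 1 = 0
  6 × 7^1 = 6 × 7 = 42
  3 × 7^2 = 3 × 49 = 147
  1 × 7^3 = 1 × 343 = 343
  2 × 7^4 = 2 × 2401 = 4802
Sum = 0 + 42 + 147 + 343 + 4802
= 5334


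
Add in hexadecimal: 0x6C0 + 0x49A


Align and add column by column (LSB to MSB, each column mod 16 with carry):
  06C0
+ 049A
  ----
  col 0: 0(0) + A(10) + 0 (carry in) = 10 → A(10), carry out 0
  col 1: C(12) + 9(9) + 0 (carry in) = 21 → 5(5), carry out 1
  col 2: 6(6) + 4(4) + 1 (carry in) = 11 → B(11), carry out 0
  col 3: 0(0) + 0(0) + 0 (carry in) = 0 → 0(0), carry out 0
Reading digits MSB→LSB: 0B5A
Strip leading zeros: B5A
= 0xB5A


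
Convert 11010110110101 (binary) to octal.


Group into 3-bit groups: 011010110110101
  011 = 3
  010 = 2
  110 = 6
  110 = 6
  101 = 5
= 0o32665


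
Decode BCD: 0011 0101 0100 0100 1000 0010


Each 4-bit group → digit:
  0011 → 3
  0101 → 5
  0100 → 4
  0100 → 4
  1000 → 8
  0010 → 2
= 354482


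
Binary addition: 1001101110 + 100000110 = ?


Align and add column by column (LSB to MSB, carry propagating):
  01001101110
+ 00100000110
  -----------
  col 0: 0 + 0 + 0 (carry in) = 0 → bit 0, carry out 0
  col 1: 1 + 1 + 0 (carry in) = 2 → bit 0, carry out 1
  col 2: 1 + 1 + 1 (carry in) = 3 → bit 1, carry out 1
  col 3: 1 + 0 + 1 (carry in) = 2 → bit 0, carry out 1
  col 4: 0 + 0 + 1 (carry in) = 1 → bit 1, carry out 0
  col 5: 1 + 0 + 0 (carry in) = 1 → bit 1, carry out 0
  col 6: 1 + 0 + 0 (carry in) = 1 → bit 1, carry out 0
  col 7: 0 + 0 + 0 (carry in) = 0 → bit 0, carry out 0
  col 8: 0 + 1 + 0 (carry in) = 1 → bit 1, carry out 0
  col 9: 1 + 0 + 0 (carry in) = 1 → bit 1, carry out 0
  col 10: 0 + 0 + 0 (carry in) = 0 → bit 0, carry out 0
Reading bits MSB→LSB: 01101110100
Strip leading zeros: 1101110100
= 1101110100


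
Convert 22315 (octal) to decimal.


Positional values:
Position 0: 5 × 8^0 = 5
Position 1: 1 × 8^1 = 8
Position 2: 3 × 8^2 = 192
Position 3: 2 × 8^3 = 1024
Position 4: 2 × 8^4 = 8192
Sum = 5 + 8 + 192 + 1024 + 8192
= 9421


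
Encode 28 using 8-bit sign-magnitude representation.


Sign bit: 0 (positive)
Magnitude: 28 = 0011100
= 00011100


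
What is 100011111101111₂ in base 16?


Group into 4-bit nibbles: 0100011111101111
  0100 = 4
  0111 = 7
  1110 = E
  1111 = F
= 0x47EF


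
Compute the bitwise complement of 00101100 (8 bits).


Original: 00101100
Invert all bits:
  bit 0: 0 → 1
  bit 1: 0 → 1
  bit 2: 1 → 0
  bit 3: 0 → 1
  bit 4: 1 → 0
  bit 5: 1 → 0
  bit 6: 0 → 1
  bit 7: 0 → 1
= 11010011


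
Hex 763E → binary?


Each hex digit → 4 binary bits:
  7 = 0111
  6 = 0110
  3 = 0011
  E = 1110
Concatenate: 0111 0110 0011 1110
= 0111011000111110


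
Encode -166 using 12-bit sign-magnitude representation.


Sign bit: 1 (negative)
Magnitude: 166 = 00010100110
= 100010100110


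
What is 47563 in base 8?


Divide by 8 repeatedly:
47563 ÷ 8 = 5945 remainder 3
5945 ÷ 8 = 743 remainder 1
743 ÷ 8 = 92 remainder 7
92 ÷ 8 = 11 remainder 4
11 ÷ 8 = 1 remainder 3
1 ÷ 8 = 0 remainder 1
Reading remainders bottom-up:
= 0o134713


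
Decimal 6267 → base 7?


Divide by 7 repeatedly:
6267 ÷ 7 = 895 remainder 2
895 ÷ 7 = 127 remainder 6
127 ÷ 7 = 18 remainder 1
18 ÷ 7 = 2 remainder 4
2 ÷ 7 = 0 remainder 2
Reading remainders bottom-up:
= 24162


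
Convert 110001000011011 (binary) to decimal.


Positional values:
Bit 0: 1 × 2^0 = 1
Bit 1: 1 × 2^1 = 2
Bit 3: 1 × 2^3 = 8
Bit 4: 1 × 2^4 = 16
Bit 9: 1 × 2^9 = 512
Bit 13: 1 × 2^13 = 8192
Bit 14: 1 × 2^14 = 16384
Sum = 1 + 2 + 8 + 16 + 512 + 8192 + 16384
= 25115


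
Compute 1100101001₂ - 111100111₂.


Align and subtract column by column (LSB to MSB, borrowing when needed):
  1100101001
- 0111100111
  ----------
  col 0: (1 - 0 borrow-in) - 1 → 1 - 1 = 0, borrow out 0
  col 1: (0 - 0 borrow-in) - 1 → borrow from next column: (0+2) - 1 = 1, borrow out 1
  col 2: (0 - 1 borrow-in) - 1 → borrow from next column: (-1+2) - 1 = 0, borrow out 1
  col 3: (1 - 1 borrow-in) - 0 → 0 - 0 = 0, borrow out 0
  col 4: (0 - 0 borrow-in) - 0 → 0 - 0 = 0, borrow out 0
  col 5: (1 - 0 borrow-in) - 1 → 1 - 1 = 0, borrow out 0
  col 6: (0 - 0 borrow-in) - 1 → borrow from next column: (0+2) - 1 = 1, borrow out 1
  col 7: (0 - 1 borrow-in) - 1 → borrow from next column: (-1+2) - 1 = 0, borrow out 1
  col 8: (1 - 1 borrow-in) - 1 → borrow from next column: (0+2) - 1 = 1, borrow out 1
  col 9: (1 - 1 borrow-in) - 0 → 0 - 0 = 0, borrow out 0
Reading bits MSB→LSB: 0101000010
Strip leading zeros: 101000010
= 101000010


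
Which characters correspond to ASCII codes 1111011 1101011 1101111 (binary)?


Codes (binary): 1111011 1101011 1101111
Per-code ASCII lookup:
  1111011 = 123  (special character) → '{'
  1101011 = 107  (range 97-122: lowercase, 107 - 97 = 10) → 'k'
  1101111 = 111  (range 97-122: lowercase, 111 - 97 = 14) → 'o'
= '{ko'


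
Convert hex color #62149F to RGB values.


Hex: #62149F
R = 62₁₆ = 98
G = 14₁₆ = 20
B = 9F₁₆ = 159
= RGB(98, 20, 159)


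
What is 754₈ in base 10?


Positional values:
Position 0: 4 × 8^0 = 4
Position 1: 5 × 8^1 = 40
Position 2: 7 × 8^2 = 448
Sum = 4 + 40 + 448
= 492
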